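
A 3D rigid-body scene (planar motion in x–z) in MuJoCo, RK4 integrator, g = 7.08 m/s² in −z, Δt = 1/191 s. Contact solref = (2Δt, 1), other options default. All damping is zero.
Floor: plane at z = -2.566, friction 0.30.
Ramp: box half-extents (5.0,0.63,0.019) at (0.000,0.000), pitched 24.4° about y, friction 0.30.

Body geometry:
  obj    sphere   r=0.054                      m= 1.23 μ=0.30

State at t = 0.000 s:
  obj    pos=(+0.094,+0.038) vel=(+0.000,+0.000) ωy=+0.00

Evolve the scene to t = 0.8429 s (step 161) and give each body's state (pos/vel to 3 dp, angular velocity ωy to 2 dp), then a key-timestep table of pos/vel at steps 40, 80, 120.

State at t = 0.8429 s:
  obj    pos=(+0.770,-0.269) vel=(+1.604,-0.727) ωy=+32.60

Key-timestep trajectory:
   step    t(s)  obj.x    obj.z    obj.vx   obj.vz 
     40  0.2094   +0.136  +0.019  +0.399  -0.181
     80  0.4188   +0.261  -0.038  +0.797  -0.362
    120  0.6283   +0.469  -0.133  +1.195  -0.542


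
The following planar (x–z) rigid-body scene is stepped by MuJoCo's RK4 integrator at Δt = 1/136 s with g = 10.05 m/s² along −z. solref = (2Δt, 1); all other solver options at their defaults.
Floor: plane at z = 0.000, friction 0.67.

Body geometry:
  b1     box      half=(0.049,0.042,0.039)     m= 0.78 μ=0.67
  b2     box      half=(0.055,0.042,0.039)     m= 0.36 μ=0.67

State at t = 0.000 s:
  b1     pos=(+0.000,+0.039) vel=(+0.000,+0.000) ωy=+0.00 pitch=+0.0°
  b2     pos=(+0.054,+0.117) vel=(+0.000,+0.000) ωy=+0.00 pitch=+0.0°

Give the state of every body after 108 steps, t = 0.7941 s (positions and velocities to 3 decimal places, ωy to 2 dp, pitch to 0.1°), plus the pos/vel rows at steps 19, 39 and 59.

State at t = 0.7941 s:
  b1     pos=(+0.000,+0.039) vel=(+0.000,+0.000) ωy=+0.00 pitch=+0.0°
  b2     pos=(+0.103,+0.055) vel=(+0.000,+0.000) ωy=+0.00 pitch=+90.0°

Key-timestep trajectory:
   step    t(s)  b1.x    b1.z    b1.vx   b1.vz   b2.x    b2.z    b2.vx   b2.vz 
     19  0.1397   +0.000  +0.039  +0.000  +0.000   +0.061  +0.115  +0.125  -0.040
     39  0.2868   +0.000  +0.039  +0.000  +0.000   +0.094  +0.074  +0.271  -0.788
     59  0.4338   +0.000  +0.039  +0.000  +0.000   +0.103  +0.055  -0.166  -0.096


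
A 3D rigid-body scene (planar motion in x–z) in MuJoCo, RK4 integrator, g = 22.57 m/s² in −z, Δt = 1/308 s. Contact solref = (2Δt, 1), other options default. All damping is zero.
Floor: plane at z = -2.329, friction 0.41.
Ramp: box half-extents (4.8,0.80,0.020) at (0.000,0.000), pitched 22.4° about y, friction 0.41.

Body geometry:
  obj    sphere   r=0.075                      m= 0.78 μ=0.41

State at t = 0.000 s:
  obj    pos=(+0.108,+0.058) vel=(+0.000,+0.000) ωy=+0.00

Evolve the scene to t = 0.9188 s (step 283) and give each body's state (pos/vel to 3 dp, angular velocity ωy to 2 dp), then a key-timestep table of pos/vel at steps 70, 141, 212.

State at t = 0.9188 s:
  obj    pos=(+2.506,-0.930) vel=(+5.219,-2.151) ωy=+75.26

Key-timestep trajectory:
   step    t(s)  obj.x    obj.z    obj.vx   obj.vz 
     70  0.2273   +0.255  -0.002  +1.291  -0.532
    141  0.4578   +0.703  -0.187  +2.600  -1.072
    212  0.6883   +1.454  -0.496  +3.910  -1.611


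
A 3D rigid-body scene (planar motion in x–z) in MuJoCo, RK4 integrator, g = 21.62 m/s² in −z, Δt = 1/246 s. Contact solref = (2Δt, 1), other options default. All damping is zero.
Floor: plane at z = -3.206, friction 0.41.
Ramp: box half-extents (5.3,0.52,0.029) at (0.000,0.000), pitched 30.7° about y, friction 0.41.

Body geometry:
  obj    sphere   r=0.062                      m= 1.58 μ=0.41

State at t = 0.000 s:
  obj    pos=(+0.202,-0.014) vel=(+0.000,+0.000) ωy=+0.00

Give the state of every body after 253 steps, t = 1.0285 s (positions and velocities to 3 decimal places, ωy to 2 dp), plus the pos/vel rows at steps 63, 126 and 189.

State at t = 1.0285 s:
  obj    pos=(+3.787,-2.143) vel=(+6.972,-4.140) ωy=+130.77

Key-timestep trajectory:
   step    t(s)  obj.x    obj.z    obj.vx   obj.vz 
     63  0.2561   +0.424  -0.146  +1.736  -1.031
    126  0.5122   +1.091  -0.542  +3.472  -2.062
    189  0.7683   +2.203  -1.202  +5.208  -3.093


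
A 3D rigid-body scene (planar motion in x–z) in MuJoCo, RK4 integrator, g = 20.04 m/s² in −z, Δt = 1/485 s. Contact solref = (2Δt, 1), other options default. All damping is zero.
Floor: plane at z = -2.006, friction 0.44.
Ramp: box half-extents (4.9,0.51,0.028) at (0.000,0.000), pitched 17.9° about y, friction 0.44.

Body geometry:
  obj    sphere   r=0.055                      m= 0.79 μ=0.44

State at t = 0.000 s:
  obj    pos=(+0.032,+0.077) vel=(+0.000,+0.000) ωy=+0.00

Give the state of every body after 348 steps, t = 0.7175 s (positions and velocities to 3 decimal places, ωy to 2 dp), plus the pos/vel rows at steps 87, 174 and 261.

State at t = 0.7175 s:
  obj    pos=(+1.110,-0.271) vel=(+3.004,-0.970) ωy=+57.39

Key-timestep trajectory:
   step    t(s)  obj.x    obj.z    obj.vx   obj.vz 
     87  0.1794   +0.099  +0.055  +0.751  -0.243
    174  0.3588   +0.301  -0.010  +1.502  -0.485
    261  0.5381   +0.638  -0.119  +2.253  -0.728


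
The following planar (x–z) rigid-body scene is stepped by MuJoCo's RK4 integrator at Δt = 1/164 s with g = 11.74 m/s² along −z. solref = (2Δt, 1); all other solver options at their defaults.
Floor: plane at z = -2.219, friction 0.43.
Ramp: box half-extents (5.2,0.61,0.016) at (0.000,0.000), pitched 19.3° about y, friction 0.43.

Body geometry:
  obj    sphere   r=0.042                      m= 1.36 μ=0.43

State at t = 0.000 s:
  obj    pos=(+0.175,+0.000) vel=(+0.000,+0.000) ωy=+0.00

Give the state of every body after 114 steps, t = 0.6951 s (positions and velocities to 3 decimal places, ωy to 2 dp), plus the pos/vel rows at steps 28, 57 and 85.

State at t = 0.6951 s:
  obj    pos=(+0.807,-0.221) vel=(+1.818,-0.637) ωy=+45.86

Key-timestep trajectory:
   step    t(s)  obj.x    obj.z    obj.vx   obj.vz 
     28  0.1707   +0.213  -0.013  +0.447  -0.156
     57  0.3476   +0.333  -0.055  +0.909  -0.318
     85  0.5183   +0.526  -0.123  +1.356  -0.475


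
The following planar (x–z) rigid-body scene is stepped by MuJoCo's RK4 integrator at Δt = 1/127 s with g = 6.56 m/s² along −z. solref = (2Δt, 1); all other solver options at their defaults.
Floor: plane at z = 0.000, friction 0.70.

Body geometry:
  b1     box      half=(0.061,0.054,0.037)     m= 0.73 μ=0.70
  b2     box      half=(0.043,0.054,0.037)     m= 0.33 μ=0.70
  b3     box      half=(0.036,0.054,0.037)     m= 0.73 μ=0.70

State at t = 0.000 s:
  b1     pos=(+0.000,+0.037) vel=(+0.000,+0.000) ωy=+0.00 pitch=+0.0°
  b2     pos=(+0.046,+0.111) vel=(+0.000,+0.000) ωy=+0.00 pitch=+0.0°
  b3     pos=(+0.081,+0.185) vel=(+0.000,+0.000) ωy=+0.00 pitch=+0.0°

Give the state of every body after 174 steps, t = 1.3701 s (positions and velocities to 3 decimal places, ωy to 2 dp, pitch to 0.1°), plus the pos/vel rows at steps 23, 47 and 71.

State at t = 1.3701 s:
  b1     pos=(+0.000,+0.037) vel=(+0.000,+0.000) ωy=+0.00 pitch=+0.0°
  b2     pos=(+0.104,+0.043) vel=(+0.000,+0.000) ωy=+0.00 pitch=+90.0°
  b3     pos=(+0.206,+0.036) vel=(+0.000,+0.000) ωy=+0.00 pitch=+90.0°

Key-timestep trajectory:
   step    t(s)  b1.x    b1.z    b1.vx   b1.vz   b2.x    b2.z    b2.vx   b2.vz   b3.x    b3.z    b3.vx   b3.vz 
     23  0.1811   +0.000  +0.037  +0.000  +0.000   +0.050  +0.112  +0.056  +0.016   +0.094  +0.182  +0.159  -0.048
     47  0.3701   +0.000  +0.037  +0.000  +0.000   +0.075  +0.111  +0.230  -0.080   +0.152  +0.141  +0.429  -0.560
     71  0.5591   +0.000  +0.037  +0.000  +0.000   +0.108  +0.044  -0.182  -0.015   +0.207  +0.035  -0.013  +0.033


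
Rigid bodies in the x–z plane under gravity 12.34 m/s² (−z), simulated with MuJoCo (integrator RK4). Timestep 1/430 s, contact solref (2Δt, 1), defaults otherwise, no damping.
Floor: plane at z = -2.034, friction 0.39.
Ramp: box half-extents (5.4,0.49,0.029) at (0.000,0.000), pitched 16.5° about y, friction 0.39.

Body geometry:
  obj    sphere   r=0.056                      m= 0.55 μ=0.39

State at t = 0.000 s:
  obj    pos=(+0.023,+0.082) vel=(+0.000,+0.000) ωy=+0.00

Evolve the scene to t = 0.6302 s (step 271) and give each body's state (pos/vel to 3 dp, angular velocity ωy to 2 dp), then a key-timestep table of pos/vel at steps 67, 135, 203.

State at t = 0.6302 s:
  obj    pos=(+0.500,-0.059) vel=(+1.513,-0.448) ωy=+28.17

Key-timestep trajectory:
   step    t(s)  obj.x    obj.z    obj.vx   obj.vz 
     67  0.1558   +0.052  +0.073  +0.374  -0.111
    135  0.3140   +0.141  +0.047  +0.754  -0.223
    203  0.4721   +0.290  +0.003  +1.133  -0.336


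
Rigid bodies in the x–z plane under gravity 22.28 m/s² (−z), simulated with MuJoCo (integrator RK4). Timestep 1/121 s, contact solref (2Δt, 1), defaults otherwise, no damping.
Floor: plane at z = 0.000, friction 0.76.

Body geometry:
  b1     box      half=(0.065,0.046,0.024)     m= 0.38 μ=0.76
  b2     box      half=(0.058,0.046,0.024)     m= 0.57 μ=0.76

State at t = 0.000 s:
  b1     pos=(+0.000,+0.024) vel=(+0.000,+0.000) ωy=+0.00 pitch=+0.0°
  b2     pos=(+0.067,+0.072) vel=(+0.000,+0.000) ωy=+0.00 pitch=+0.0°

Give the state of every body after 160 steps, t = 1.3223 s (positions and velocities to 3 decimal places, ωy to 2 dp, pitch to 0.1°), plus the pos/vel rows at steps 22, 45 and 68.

State at t = 1.3223 s:
  b1     pos=(+0.000,+0.024) vel=(+0.000,+0.000) ωy=+0.00 pitch=+0.0°
  b2     pos=(+0.123,+0.058) vel=(+0.000,+0.000) ωy=+0.00 pitch=+90.0°

Key-timestep trajectory:
   step    t(s)  b1.x    b1.z    b1.vx   b1.vz   b2.x    b2.z    b2.vx   b2.vz 
     22  0.1818   +0.000  +0.024  -0.001  +0.000   +0.084  +0.062  +0.252  -0.285
     45  0.3719   +0.000  +0.024  +0.000  +0.000   +0.136  +0.062  +0.096  +0.026
     68  0.5620   +0.000  +0.024  +0.000  +0.000   +0.119  +0.059  +0.057  +0.001


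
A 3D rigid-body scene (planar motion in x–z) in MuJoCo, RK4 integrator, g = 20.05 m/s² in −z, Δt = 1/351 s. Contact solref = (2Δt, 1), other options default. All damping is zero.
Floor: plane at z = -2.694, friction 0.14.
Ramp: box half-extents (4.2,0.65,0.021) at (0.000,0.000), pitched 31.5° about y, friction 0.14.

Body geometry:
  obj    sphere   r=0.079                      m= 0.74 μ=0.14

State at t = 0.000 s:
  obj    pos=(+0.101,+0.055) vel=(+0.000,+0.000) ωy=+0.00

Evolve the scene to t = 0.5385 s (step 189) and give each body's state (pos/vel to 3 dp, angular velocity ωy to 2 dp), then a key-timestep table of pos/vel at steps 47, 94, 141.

State at t = 0.5385 s:
  obj    pos=(+1.101,-0.557) vel=(+3.725,-2.245) ωy=+40.88

Key-timestep trajectory:
   step    t(s)  obj.x    obj.z    obj.vx   obj.vz 
     47  0.1339   +0.163  +0.017  +0.923  -0.568
     94  0.2678   +0.349  -0.096  +1.843  -1.140
    141  0.4017   +0.658  -0.286  +2.757  -1.725


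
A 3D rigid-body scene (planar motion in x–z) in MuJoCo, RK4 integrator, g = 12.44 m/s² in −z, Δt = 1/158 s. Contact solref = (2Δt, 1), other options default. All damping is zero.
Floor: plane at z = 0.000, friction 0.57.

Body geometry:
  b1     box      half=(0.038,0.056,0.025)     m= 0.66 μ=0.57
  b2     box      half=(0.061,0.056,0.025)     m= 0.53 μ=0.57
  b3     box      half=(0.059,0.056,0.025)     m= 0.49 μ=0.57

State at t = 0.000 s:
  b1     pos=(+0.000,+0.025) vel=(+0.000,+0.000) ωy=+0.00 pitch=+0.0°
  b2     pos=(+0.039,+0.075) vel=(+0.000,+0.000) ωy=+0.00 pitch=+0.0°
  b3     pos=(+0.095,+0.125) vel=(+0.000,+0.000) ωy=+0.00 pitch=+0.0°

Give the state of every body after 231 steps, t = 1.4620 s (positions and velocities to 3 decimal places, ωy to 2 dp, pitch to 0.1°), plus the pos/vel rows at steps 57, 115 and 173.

State at t = 1.4620 s:
  b1     pos=(-0.001,+0.025) vel=(-0.001,+0.000) ωy=+0.00 pitch=+0.0°
  b2     pos=(+0.058,+0.063) vel=(+0.000,+0.000) ωy=-0.02 pitch=+51.5°
  b3     pos=(+0.135,+0.059) vel=(+0.000,+0.000) ωy=-0.01 pitch=+44.0°

Key-timestep trajectory:
   step    t(s)  b1.x    b1.z    b1.vx   b1.vz   b2.x    b2.z    b2.vx   b2.vz   b3.x    b3.z    b3.vx   b3.vz 
     57  0.3608   +0.000  +0.025  +0.000  +0.000   +0.064  +0.065  -0.143  -0.036   +0.139  +0.060  -0.091  -0.033
    115  0.7278   +0.000  +0.025  -0.001  +0.000   +0.059  +0.064  +0.000  +0.000   +0.135  +0.059  +0.000  +0.000
    173  1.0949   -0.001  +0.025  -0.001  +0.000   +0.059  +0.063  +0.000  +0.000   +0.135  +0.059  +0.000  +0.000


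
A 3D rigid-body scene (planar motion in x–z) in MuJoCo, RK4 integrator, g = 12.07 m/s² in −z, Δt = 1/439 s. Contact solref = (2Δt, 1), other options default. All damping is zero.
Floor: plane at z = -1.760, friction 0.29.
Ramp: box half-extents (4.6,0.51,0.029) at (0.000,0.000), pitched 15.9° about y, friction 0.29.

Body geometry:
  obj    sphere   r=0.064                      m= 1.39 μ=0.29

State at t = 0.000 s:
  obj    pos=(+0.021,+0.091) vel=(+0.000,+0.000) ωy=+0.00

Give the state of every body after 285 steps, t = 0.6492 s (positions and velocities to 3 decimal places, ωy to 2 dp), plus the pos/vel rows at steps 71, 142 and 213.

State at t = 0.6492 s:
  obj    pos=(+0.500,-0.046) vel=(+1.475,-0.420) ωy=+23.96

Key-timestep trajectory:
   step    t(s)  obj.x    obj.z    obj.vx   obj.vz 
     71  0.1617   +0.051  +0.082  +0.367  -0.105
    142  0.3235   +0.140  +0.057  +0.735  -0.209
    213  0.4852   +0.288  +0.015  +1.102  -0.314


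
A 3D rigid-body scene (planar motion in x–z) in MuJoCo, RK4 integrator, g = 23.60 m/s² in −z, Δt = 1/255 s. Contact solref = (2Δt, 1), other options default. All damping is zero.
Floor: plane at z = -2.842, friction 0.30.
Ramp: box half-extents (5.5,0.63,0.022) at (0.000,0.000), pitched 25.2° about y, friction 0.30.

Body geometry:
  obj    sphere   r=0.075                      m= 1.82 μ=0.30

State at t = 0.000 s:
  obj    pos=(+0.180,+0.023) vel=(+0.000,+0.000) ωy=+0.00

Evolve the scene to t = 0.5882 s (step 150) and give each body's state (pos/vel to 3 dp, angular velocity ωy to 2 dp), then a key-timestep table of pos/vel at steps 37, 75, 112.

State at t = 0.5882 s:
  obj    pos=(+1.304,-0.506) vel=(+3.820,-1.798) ωy=+56.28

Key-timestep trajectory:
   step    t(s)  obj.x    obj.z    obj.vx   obj.vz 
     37  0.1451   +0.248  -0.010  +0.942  -0.443
     75  0.2941   +0.461  -0.110  +1.910  -0.899
    112  0.4392   +0.806  -0.272  +2.853  -1.342


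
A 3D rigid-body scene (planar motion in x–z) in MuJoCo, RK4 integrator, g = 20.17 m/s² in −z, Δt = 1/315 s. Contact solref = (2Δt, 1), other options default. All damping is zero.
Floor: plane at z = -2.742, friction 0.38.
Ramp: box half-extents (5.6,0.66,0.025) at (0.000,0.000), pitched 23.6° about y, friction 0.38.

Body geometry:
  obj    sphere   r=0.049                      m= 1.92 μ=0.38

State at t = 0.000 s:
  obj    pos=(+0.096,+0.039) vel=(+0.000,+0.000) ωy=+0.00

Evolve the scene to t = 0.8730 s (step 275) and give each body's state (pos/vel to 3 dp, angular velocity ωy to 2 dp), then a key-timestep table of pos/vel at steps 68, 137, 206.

State at t = 0.8730 s:
  obj    pos=(+2.110,-0.841) vel=(+4.614,-2.016) ωy=+102.75

Key-timestep trajectory:
   step    t(s)  obj.x    obj.z    obj.vx   obj.vz 
     68  0.2159   +0.219  -0.015  +1.141  -0.499
    137  0.4349   +0.596  -0.180  +2.299  -1.004
    206  0.6540   +1.226  -0.455  +3.457  -1.510


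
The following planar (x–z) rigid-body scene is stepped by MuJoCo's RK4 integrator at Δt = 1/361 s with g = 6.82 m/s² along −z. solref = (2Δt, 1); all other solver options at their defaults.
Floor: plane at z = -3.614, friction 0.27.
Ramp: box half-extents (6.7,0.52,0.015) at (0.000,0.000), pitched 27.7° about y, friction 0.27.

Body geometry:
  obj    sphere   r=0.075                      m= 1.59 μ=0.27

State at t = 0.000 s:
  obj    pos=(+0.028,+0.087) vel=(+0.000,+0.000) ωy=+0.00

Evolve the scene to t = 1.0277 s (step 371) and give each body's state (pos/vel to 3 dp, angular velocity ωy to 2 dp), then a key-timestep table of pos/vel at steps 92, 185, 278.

State at t = 1.0277 s:
  obj    pos=(+1.087,-0.469) vel=(+2.061,-1.082) ωy=+31.03

Key-timestep trajectory:
   step    t(s)  obj.x    obj.z    obj.vx   obj.vz 
     92  0.2548   +0.093  +0.053  +0.511  -0.268
    185  0.5125   +0.291  -0.051  +1.028  -0.539
    278  0.7701   +0.623  -0.225  +1.544  -0.811


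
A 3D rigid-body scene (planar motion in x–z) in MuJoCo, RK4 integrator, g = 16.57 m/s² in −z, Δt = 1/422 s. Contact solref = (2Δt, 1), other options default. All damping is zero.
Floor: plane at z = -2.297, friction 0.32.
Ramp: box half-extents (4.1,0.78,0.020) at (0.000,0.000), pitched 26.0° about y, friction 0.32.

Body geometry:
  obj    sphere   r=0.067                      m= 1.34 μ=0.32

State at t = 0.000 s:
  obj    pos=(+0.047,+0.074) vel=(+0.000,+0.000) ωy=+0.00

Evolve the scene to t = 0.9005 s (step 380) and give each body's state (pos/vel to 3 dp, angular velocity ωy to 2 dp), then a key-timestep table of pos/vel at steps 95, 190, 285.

State at t = 0.9005 s:
  obj    pos=(+1.938,-0.848) vel=(+4.199,-2.048) ωy=+69.73

Key-timestep trajectory:
   step    t(s)  obj.x    obj.z    obj.vx   obj.vz 
     95  0.2251   +0.165  +0.016  +1.050  -0.512
    190  0.4502   +0.520  -0.157  +2.100  -1.024
    285  0.6754   +1.111  -0.445  +3.150  -1.536


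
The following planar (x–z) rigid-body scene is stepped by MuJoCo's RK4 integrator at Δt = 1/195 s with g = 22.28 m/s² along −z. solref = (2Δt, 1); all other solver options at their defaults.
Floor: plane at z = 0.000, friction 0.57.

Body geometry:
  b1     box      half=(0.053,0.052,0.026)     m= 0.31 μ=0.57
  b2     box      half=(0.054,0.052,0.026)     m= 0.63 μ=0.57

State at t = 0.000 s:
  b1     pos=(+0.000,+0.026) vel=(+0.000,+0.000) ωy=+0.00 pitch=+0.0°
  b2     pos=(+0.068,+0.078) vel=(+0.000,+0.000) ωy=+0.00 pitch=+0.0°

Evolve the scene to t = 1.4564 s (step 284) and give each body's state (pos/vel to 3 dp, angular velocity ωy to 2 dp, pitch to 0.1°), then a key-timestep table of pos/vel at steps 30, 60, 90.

State at t = 1.4564 s:
  b1     pos=(+0.000,+0.026) vel=(+0.000,+0.000) ωy=+0.00 pitch=+0.0°
  b2     pos=(+0.125,+0.054) vel=(+0.000,+0.000) ωy=+0.00 pitch=+90.0°

Key-timestep trajectory:
   step    t(s)  b1.x    b1.z    b1.vx   b1.vz   b2.x    b2.z    b2.vx   b2.vz 
     30  0.1538   +0.000  +0.026  +0.000  +0.000   +0.096  +0.060  +0.154  +0.018
     60  0.3077   +0.000  +0.026  +0.000  +0.000   +0.130  +0.055  +0.171  +0.123
     90  0.4615   +0.000  +0.026  +0.000  +0.000   +0.124  +0.055  +0.150  -0.064


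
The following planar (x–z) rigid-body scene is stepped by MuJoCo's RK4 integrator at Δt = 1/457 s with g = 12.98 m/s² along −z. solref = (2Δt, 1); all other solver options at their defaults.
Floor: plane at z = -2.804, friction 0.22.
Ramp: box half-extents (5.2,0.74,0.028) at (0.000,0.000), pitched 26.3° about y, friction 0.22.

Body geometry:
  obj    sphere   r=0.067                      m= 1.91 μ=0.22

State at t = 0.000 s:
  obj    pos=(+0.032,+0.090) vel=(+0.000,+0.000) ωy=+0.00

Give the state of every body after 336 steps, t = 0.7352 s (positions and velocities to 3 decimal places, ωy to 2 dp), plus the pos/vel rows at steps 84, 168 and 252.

State at t = 0.7352 s:
  obj    pos=(+1.028,-0.402) vel=(+2.708,-1.338) ωy=+45.07

Key-timestep trajectory:
   step    t(s)  obj.x    obj.z    obj.vx   obj.vz 
     84  0.1838   +0.094  +0.059  +0.677  -0.335
    168  0.3676   +0.281  -0.033  +1.354  -0.669
    252  0.5514   +0.592  -0.187  +2.031  -1.004


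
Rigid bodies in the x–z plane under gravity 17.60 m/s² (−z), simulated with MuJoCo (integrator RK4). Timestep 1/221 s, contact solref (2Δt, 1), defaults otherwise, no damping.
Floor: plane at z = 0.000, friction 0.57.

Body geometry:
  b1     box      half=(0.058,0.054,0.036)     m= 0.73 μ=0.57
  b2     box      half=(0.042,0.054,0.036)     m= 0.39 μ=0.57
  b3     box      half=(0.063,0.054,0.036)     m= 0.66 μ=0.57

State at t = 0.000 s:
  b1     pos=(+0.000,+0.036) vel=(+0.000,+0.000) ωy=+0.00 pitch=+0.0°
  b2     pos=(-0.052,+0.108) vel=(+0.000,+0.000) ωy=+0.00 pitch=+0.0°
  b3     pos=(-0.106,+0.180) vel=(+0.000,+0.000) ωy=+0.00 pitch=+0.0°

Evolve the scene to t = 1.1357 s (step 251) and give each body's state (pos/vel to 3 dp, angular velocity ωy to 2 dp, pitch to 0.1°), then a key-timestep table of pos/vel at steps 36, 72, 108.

State at t = 1.1357 s:
  b1     pos=(+0.000,+0.036) vel=(+0.000,+0.000) ωy=+0.00 pitch=+0.0°
  b2     pos=(-0.102,+0.042) vel=(+0.000,+0.000) ωy=+0.00 pitch=-90.0°
  b3     pos=(-0.326,+0.036) vel=(+0.000,+0.000) ωy=+0.00 pitch=+180.0°

Key-timestep trajectory:
   step    t(s)  b1.x    b1.z    b1.vx   b1.vz   b2.x    b2.z    b2.vx   b2.vz   b3.x    b3.z    b3.vx   b3.vz 
     36  0.1629   +0.000  +0.036  +0.000  +0.000   -0.079  +0.101  -0.380  -0.262   -0.171  +0.114  -0.651  -1.280
     72  0.3258   +0.000  +0.036  +0.000  +0.000   -0.102  +0.042  +0.014  +0.014   -0.251  +0.072  -0.201  +0.030
    108  0.4887   +0.000  +0.036  +0.000  +0.000   -0.102  +0.042  +0.000  +0.000   -0.284  +0.068  -0.335  -0.144


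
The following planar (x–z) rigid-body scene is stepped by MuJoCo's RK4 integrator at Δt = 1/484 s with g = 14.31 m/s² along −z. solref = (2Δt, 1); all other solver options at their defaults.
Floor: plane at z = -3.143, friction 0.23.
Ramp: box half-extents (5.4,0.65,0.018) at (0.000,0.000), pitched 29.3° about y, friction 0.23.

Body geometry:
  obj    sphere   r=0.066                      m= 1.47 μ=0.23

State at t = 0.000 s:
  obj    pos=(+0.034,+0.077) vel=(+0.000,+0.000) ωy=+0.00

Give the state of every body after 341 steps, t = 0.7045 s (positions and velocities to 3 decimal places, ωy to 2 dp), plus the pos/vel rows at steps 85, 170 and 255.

State at t = 0.7045 s:
  obj    pos=(+1.117,-0.530) vel=(+3.074,-1.725) ωy=+53.39

Key-timestep trajectory:
   step    t(s)  obj.x    obj.z    obj.vx   obj.vz 
     85  0.1756   +0.101  +0.039  +0.766  -0.430
    170  0.3512   +0.303  -0.074  +1.532  -0.860
    255  0.5269   +0.640  -0.263  +2.298  -1.290


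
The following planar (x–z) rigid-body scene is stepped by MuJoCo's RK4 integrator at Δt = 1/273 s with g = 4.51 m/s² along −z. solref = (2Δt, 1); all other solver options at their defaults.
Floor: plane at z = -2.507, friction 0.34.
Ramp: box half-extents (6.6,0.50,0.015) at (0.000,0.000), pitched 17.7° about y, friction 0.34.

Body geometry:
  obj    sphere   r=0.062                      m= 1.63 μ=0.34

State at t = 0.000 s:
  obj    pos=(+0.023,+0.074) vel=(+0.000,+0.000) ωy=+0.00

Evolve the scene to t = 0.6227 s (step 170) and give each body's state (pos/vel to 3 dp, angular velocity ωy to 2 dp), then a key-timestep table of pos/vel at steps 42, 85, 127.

State at t = 0.6227 s:
  obj    pos=(+0.204,+0.016) vel=(+0.581,-0.185) ωy=+9.83

Key-timestep trajectory:
   step    t(s)  obj.x    obj.z    obj.vx   obj.vz 
     42  0.1538   +0.034  +0.070  +0.144  -0.046
     85  0.3114   +0.068  +0.059  +0.291  -0.093
    127  0.4652   +0.124  +0.041  +0.434  -0.139


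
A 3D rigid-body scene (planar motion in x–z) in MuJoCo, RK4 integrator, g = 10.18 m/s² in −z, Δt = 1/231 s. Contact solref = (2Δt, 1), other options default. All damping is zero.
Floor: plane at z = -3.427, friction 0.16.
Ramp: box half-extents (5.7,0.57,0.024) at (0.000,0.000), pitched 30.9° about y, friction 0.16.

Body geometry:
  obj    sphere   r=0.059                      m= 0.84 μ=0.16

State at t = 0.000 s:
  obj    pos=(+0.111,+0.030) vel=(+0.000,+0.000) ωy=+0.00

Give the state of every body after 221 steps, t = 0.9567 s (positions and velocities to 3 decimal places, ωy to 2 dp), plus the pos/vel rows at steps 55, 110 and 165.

State at t = 0.9567 s:
  obj    pos=(+1.616,-0.871) vel=(+3.141,-1.894) ωy=+56.51

Key-timestep trajectory:
   step    t(s)  obj.x    obj.z    obj.vx   obj.vz 
     55  0.2381   +0.205  -0.026  +0.785  -0.466
    110  0.4762   +0.484  -0.193  +1.564  -0.942
    165  0.7143   +0.950  -0.472  +2.348  -1.407


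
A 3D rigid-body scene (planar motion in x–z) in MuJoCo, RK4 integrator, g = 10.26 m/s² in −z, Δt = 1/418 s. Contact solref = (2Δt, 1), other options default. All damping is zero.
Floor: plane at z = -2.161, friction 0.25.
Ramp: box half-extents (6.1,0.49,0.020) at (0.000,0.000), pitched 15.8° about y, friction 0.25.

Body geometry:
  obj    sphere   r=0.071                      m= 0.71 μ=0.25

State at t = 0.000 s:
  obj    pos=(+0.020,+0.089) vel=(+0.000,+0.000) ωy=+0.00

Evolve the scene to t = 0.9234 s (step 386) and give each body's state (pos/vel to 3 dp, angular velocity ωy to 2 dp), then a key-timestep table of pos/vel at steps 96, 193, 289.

State at t = 0.9234 s:
  obj    pos=(+0.839,-0.143) vel=(+1.773,-0.502) ωy=+25.95

Key-timestep trajectory:
   step    t(s)  obj.x    obj.z    obj.vx   obj.vz 
     96  0.2297   +0.071  +0.075  +0.441  -0.125
    193  0.4617   +0.225  +0.031  +0.887  -0.251
    289  0.6914   +0.479  -0.041  +1.328  -0.376


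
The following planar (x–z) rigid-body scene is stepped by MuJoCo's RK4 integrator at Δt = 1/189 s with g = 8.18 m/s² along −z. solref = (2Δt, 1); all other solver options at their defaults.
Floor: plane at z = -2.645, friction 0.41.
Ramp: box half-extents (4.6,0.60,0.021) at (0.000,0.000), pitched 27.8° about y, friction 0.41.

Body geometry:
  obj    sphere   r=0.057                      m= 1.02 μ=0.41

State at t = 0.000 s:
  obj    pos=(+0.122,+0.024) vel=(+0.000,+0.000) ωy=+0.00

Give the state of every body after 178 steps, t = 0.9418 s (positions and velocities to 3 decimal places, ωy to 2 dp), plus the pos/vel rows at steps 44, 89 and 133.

State at t = 0.9418 s:
  obj    pos=(+1.191,-0.540) vel=(+2.270,-1.197) ωy=+45.02

Key-timestep trajectory:
   step    t(s)  obj.x    obj.z    obj.vx   obj.vz 
     44  0.2328   +0.187  -0.011  +0.561  -0.296
     89  0.4709   +0.389  -0.117  +1.135  -0.599
    133  0.7037   +0.719  -0.291  +1.696  -0.894


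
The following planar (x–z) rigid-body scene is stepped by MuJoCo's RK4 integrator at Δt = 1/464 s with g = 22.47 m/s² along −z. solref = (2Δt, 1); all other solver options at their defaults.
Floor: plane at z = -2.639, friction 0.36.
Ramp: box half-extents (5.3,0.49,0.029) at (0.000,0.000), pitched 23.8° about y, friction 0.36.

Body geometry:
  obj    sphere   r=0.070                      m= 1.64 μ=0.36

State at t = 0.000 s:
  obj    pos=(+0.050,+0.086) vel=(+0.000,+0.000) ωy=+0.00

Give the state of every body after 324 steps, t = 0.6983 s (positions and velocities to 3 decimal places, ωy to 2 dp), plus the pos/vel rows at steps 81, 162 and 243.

State at t = 0.6983 s:
  obj    pos=(+1.495,-0.551) vel=(+4.138,-1.825) ωy=+64.60

Key-timestep trajectory:
   step    t(s)  obj.x    obj.z    obj.vx   obj.vz 
     81  0.1746   +0.140  +0.046  +1.035  -0.456
    162  0.3491   +0.411  -0.073  +2.069  -0.913
    243  0.5237   +0.863  -0.272  +3.104  -1.369


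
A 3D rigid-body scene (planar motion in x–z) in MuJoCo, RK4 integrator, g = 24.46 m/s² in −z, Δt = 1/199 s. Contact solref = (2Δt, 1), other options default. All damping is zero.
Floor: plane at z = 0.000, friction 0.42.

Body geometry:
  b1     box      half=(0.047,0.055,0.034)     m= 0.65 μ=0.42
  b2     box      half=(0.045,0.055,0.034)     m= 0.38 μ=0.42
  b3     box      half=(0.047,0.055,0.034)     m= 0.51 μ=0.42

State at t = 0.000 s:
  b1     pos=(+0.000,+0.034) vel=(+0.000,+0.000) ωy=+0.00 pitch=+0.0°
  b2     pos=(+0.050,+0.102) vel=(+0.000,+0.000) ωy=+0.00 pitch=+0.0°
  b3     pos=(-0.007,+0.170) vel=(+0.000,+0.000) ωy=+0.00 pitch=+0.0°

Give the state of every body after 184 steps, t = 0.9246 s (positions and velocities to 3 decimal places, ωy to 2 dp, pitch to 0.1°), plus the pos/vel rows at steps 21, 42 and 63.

State at t = 0.9246 s:
  b1     pos=(+0.000,+0.034) vel=(+0.000,+0.000) ωy=+0.00 pitch=+0.0°
  b2     pos=(+0.096,+0.045) vel=(+0.000,+0.000) ωy=+0.00 pitch=+90.0°
  b3     pos=(-0.131,+0.034) vel=(+0.000,+0.000) ωy=+0.00 pitch=+180.0°

Key-timestep trajectory:
   step    t(s)  b1.x    b1.z    b1.vx   b1.vz   b2.x    b2.z    b2.vx   b2.vz   b3.x    b3.z    b3.vx   b3.vz 
     21  0.1055   +0.000  +0.034  +0.000  +0.000   +0.050  +0.102  +0.009  -0.001   -0.031  +0.146  -0.394  -0.839
     42  0.2111   +0.000  +0.034  +0.000  +0.000   +0.061  +0.099  +0.248  -0.110   -0.113  +0.063  -0.894  -1.570
     63  0.3166   +0.000  +0.034  +0.000  +0.000   +0.098  +0.044  +0.014  +0.186   -0.131  +0.034  +0.000  +0.003


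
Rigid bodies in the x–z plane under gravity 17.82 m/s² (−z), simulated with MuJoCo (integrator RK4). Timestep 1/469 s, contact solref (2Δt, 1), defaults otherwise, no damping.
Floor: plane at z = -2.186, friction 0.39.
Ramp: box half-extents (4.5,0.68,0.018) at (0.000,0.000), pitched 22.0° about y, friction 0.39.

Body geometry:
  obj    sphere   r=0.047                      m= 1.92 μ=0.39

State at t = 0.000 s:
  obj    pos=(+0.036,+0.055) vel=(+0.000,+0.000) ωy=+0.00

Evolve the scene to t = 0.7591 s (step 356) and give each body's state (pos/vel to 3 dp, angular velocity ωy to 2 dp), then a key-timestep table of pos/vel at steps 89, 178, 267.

State at t = 0.7591 s:
  obj    pos=(+1.310,-0.459) vel=(+3.356,-1.356) ωy=+77.00

Key-timestep trajectory:
   step    t(s)  obj.x    obj.z    obj.vx   obj.vz 
     89  0.1898   +0.116  +0.023  +0.839  -0.339
    178  0.3795   +0.355  -0.073  +1.678  -0.678
    267  0.5693   +0.753  -0.234  +2.517  -1.017


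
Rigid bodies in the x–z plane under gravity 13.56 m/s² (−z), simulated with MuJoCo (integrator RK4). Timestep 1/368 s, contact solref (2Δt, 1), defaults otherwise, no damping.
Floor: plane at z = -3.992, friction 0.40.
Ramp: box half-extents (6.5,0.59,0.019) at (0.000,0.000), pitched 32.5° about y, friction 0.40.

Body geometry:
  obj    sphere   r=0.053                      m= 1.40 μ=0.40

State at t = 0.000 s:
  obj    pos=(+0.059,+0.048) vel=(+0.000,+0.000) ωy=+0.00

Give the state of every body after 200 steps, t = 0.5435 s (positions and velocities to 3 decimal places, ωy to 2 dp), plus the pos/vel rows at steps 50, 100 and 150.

State at t = 0.5435 s:
  obj    pos=(+0.707,-0.365) vel=(+2.385,-1.520) ωy=+53.36

Key-timestep trajectory:
   step    t(s)  obj.x    obj.z    obj.vx   obj.vz 
     50  0.1359   +0.099  +0.022  +0.596  -0.380
    100  0.2717   +0.221  -0.055  +1.193  -0.760
    150  0.4076   +0.424  -0.185  +1.789  -1.140


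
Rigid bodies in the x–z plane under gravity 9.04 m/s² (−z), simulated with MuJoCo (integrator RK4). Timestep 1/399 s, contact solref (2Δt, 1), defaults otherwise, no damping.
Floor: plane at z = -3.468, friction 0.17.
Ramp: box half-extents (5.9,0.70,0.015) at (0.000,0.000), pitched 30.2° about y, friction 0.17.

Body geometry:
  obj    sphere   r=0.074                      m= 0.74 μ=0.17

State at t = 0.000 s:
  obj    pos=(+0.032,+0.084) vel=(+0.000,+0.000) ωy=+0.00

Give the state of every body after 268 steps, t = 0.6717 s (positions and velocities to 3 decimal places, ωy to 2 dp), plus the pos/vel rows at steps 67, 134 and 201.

State at t = 0.6717 s:
  obj    pos=(+0.666,-0.284) vel=(+1.886,-1.098) ωy=+29.47

Key-timestep trajectory:
   step    t(s)  obj.x    obj.z    obj.vx   obj.vz 
     67  0.1679   +0.072  +0.061  +0.472  -0.274
    134  0.3358   +0.191  -0.008  +0.943  -0.549
    201  0.5038   +0.389  -0.123  +1.414  -0.823


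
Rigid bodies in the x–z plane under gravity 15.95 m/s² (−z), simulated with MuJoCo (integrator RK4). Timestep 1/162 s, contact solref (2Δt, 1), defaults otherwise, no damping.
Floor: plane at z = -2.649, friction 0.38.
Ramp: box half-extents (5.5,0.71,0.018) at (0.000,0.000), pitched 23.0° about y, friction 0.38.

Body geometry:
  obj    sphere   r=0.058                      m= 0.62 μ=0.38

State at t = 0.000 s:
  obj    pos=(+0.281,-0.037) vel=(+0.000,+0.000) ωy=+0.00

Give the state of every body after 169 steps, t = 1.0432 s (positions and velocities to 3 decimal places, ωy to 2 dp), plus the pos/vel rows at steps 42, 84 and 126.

State at t = 1.0432 s:
  obj    pos=(+2.511,-0.983) vel=(+4.275,-1.814) ωy=+80.06

Key-timestep trajectory:
   step    t(s)  obj.x    obj.z    obj.vx   obj.vz 
     42  0.2593   +0.419  -0.095  +1.063  -0.451
     84  0.5185   +0.832  -0.271  +2.125  -0.902
    126  0.7778   +1.521  -0.563  +3.187  -1.353


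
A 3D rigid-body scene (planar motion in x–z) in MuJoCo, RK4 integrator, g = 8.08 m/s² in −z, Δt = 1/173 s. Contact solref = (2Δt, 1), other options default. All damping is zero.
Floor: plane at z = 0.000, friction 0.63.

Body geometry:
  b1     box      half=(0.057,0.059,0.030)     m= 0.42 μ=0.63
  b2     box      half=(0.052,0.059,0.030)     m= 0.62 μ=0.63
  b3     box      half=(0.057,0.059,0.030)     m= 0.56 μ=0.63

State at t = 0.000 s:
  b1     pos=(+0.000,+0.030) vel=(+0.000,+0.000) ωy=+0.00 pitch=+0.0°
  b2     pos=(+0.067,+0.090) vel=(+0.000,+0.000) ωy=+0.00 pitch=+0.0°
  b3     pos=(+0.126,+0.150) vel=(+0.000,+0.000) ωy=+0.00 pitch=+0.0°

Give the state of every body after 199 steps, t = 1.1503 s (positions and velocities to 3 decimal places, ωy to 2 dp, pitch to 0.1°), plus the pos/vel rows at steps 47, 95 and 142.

State at t = 1.1503 s:
  b1     pos=(+0.000,+0.030) vel=(+0.000,+0.000) ωy=+0.00 pitch=+0.0°
  b2     pos=(+0.117,+0.052) vel=(+0.000,+0.000) ωy=+0.00 pitch=+90.0°
  b3     pos=(+0.226,+0.057) vel=(+0.000,+0.000) ωy=+0.00 pitch=+90.0°

Key-timestep trajectory:
   step    t(s)  b1.x    b1.z    b1.vx   b1.vz   b2.x    b2.z    b2.vx   b2.vz   b3.x    b3.z    b3.vx   b3.vz 
     47  0.2717   +0.000  +0.030  +0.000  +0.000   +0.107  +0.056  +0.147  -0.054   +0.189  +0.064  +0.224  +0.042
     95  0.5491   +0.000  +0.030  +0.000  +0.000   +0.117  +0.052  +0.001  +0.010   +0.241  +0.063  +0.014  +0.003
    142  0.8208   +0.000  +0.030  +0.000  +0.000   +0.117  +0.052  +0.000  +0.000   +0.223  +0.058  +0.110  -0.051


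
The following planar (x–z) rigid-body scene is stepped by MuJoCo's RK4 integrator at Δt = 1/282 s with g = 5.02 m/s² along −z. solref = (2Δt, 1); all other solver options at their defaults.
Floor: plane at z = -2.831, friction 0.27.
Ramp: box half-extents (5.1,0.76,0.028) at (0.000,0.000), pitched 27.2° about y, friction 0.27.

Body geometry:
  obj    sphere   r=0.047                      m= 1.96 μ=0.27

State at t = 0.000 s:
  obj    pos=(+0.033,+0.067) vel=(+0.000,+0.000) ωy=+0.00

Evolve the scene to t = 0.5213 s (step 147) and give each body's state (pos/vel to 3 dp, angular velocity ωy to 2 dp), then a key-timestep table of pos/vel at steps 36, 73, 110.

State at t = 0.5213 s:
  obj    pos=(+0.231,-0.035) vel=(+0.760,-0.391) ωy=+18.17

Key-timestep trajectory:
   step    t(s)  obj.x    obj.z    obj.vx   obj.vz 
     36  0.1277   +0.045  +0.061  +0.186  -0.096
     73  0.2589   +0.082  +0.042  +0.377  -0.194
    110  0.3901   +0.144  +0.010  +0.569  -0.292


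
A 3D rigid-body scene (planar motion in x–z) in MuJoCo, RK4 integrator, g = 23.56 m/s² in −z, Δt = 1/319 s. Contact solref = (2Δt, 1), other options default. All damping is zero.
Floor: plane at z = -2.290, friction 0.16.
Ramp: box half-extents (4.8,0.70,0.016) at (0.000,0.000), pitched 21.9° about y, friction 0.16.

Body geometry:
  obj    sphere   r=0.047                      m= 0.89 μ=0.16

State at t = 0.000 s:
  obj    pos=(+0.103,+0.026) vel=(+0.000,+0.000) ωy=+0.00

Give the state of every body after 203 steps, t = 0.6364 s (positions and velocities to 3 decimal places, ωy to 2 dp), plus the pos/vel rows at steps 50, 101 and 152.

State at t = 0.6364 s:
  obj    pos=(+1.283,-0.448) vel=(+3.706,-1.490) ωy=+84.96

Key-timestep trajectory:
   step    t(s)  obj.x    obj.z    obj.vx   obj.vz 
     50  0.1567   +0.175  -0.002  +0.913  -0.367
    101  0.3166   +0.395  -0.091  +1.844  -0.741
    152  0.4765   +0.764  -0.239  +2.775  -1.116


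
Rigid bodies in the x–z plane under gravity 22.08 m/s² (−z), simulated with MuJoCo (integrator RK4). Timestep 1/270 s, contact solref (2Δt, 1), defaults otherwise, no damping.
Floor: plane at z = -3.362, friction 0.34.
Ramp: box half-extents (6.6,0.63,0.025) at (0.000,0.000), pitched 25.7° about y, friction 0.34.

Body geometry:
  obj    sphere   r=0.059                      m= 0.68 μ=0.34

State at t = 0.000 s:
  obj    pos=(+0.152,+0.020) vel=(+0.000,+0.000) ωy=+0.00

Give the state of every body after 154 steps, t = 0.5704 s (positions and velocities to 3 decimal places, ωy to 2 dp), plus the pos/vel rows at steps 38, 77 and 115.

State at t = 0.5704 s:
  obj    pos=(+1.155,-0.462) vel=(+3.515,-1.692) ωy=+66.11

Key-timestep trajectory:
   step    t(s)  obj.x    obj.z    obj.vx   obj.vz 
     38  0.1407   +0.213  -0.009  +0.868  -0.418
     77  0.2852   +0.403  -0.101  +1.758  -0.846
    115  0.4259   +0.711  -0.249  +2.625  -1.263


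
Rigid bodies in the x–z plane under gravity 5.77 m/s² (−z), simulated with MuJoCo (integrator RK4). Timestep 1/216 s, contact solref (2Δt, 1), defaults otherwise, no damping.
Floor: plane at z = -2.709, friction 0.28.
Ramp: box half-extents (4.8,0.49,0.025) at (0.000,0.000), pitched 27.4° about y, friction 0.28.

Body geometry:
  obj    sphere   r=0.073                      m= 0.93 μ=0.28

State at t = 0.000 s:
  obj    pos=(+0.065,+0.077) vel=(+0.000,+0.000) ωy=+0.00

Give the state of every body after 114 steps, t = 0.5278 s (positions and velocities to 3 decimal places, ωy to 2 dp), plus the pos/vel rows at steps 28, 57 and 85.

State at t = 0.5278 s:
  obj    pos=(+0.300,-0.045) vel=(+0.889,-0.461) ωy=+13.71

Key-timestep trajectory:
   step    t(s)  obj.x    obj.z    obj.vx   obj.vz 
     28  0.1296   +0.079  +0.069  +0.218  -0.113
     57  0.2639   +0.124  +0.046  +0.444  -0.230
     85  0.3935   +0.195  +0.009  +0.663  -0.344


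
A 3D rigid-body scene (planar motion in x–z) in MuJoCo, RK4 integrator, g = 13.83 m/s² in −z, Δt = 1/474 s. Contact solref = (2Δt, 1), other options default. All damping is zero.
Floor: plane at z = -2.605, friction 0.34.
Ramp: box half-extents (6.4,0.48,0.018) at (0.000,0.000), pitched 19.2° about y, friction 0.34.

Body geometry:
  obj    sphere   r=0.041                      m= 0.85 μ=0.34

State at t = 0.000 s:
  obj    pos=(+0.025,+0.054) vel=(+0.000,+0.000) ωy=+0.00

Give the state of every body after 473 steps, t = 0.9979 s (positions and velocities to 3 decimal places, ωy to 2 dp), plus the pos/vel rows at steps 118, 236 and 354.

State at t = 0.9979 s:
  obj    pos=(+1.553,-0.478) vel=(+3.062,-1.066) ωy=+79.06

Key-timestep trajectory:
   step    t(s)  obj.x    obj.z    obj.vx   obj.vz 
    118  0.2489   +0.120  +0.021  +0.764  -0.266
    236  0.4979   +0.405  -0.079  +1.528  -0.532
    354  0.7468   +0.881  -0.244  +2.291  -0.798


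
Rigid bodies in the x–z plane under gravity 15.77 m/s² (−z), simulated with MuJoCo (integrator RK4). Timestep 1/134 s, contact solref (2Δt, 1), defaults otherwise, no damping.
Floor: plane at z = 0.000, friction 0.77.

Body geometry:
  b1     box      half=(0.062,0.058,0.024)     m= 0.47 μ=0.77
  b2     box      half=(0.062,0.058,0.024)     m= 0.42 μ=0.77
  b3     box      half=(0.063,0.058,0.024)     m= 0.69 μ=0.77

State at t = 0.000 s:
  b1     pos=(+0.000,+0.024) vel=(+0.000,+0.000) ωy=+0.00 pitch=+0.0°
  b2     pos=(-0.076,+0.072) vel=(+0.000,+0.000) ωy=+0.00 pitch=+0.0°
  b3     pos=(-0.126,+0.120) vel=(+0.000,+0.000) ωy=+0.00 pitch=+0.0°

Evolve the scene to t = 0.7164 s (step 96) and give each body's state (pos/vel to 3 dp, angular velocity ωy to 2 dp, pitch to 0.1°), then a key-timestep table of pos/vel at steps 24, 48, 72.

State at t = 0.7164 s:
  b1     pos=(+0.001,+0.024) vel=(+0.002,+0.000) ωy=+0.00 pitch=+0.0°
  b2     pos=(-0.086,+0.058) vel=(+0.000,-0.001) ωy=+0.03 pitch=-40.0°
  b3     pos=(-0.161,+0.058) vel=(-0.001,+0.000) ωy=+0.01 pitch=-39.3°

Key-timestep trajectory:
   step    t(s)  b1.x    b1.z    b1.vx   b1.vz   b2.x    b2.z    b2.vx   b2.vz   b3.x    b3.z    b3.vx   b3.vz 
     24  0.1791   +0.000  +0.024  +0.006  -0.001   -0.085  +0.058  +0.052  +0.008   -0.161  +0.057  +0.082  +0.024
     48  0.3582   +0.001  +0.024  +0.002  +0.000   -0.086  +0.059  +0.000  -0.001   -0.161  +0.059  +0.000  +0.000
     72  0.5373   +0.001  +0.024  +0.002  +0.000   -0.086  +0.058  +0.000  -0.001   -0.161  +0.058  -0.001  +0.000
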